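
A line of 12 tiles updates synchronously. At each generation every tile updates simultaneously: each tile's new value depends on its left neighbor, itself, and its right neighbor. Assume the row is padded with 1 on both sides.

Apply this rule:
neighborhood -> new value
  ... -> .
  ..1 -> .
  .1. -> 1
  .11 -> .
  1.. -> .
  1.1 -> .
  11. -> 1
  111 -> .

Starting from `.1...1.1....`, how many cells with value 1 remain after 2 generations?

.1...1.1....  (fixed point — unchanged through generation 2)
count of 1: 3

3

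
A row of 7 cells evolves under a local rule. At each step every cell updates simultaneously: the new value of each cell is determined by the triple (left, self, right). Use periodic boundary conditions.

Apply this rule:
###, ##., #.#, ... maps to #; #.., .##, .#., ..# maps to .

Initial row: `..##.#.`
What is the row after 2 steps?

#..##..
....#..

....#..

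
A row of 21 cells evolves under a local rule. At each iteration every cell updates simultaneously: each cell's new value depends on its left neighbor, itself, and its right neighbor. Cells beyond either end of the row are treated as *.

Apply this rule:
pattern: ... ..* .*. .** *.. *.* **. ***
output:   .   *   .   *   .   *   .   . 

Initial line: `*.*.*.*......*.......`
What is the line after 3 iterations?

.*.*......*.......**.

.*.*.*......*.......*
*.*.*......*.......**
.*.*......*.......**.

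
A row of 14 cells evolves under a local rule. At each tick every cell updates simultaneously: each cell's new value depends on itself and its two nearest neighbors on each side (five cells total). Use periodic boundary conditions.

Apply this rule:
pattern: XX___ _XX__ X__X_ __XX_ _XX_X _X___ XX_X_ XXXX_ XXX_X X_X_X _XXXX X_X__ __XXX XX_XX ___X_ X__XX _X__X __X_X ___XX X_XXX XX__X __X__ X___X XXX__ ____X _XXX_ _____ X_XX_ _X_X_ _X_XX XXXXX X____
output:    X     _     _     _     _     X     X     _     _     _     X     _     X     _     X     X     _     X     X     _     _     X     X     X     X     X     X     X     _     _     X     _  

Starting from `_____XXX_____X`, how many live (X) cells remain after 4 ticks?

X_XXXXXXX_XXXX
___XXXX____XX_
_XXXX_XX_XX__X
__X___X__X___X
count of X: 4

4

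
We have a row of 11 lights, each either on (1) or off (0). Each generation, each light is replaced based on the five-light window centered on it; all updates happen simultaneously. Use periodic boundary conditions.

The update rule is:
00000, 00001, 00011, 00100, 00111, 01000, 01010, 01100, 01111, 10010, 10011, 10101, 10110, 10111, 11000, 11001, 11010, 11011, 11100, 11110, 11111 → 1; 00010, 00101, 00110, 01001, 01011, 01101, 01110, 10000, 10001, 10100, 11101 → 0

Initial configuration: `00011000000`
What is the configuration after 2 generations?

11011011111

11101101111
11011011111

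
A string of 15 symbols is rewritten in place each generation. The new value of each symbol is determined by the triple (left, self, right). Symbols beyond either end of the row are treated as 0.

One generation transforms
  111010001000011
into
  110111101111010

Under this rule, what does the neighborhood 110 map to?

0

At position 2 the neighborhood is 110; the next row has 0 there.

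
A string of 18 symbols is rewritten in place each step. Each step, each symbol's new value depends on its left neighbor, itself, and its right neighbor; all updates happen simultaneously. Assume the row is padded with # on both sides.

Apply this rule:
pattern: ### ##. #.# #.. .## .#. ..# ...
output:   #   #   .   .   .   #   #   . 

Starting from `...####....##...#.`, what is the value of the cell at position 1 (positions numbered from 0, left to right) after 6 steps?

..#.###...#.#..##.
.##..##..##.#.#.#.
..#.#.#.#.#.#.#.#.
.##.#.#.#.#.#.#.#.
..#.#.#.#.#.#.#.#.  (repeats step 3; period 2)
step 6: .##.#.#.#.#.#.#.#.
position 1 holds #

#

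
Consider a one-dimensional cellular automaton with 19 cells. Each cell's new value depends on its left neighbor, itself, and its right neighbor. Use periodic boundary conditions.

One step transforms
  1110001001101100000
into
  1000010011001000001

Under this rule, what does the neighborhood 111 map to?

0

At position 1 the neighborhood is 111; the next row has 0 there.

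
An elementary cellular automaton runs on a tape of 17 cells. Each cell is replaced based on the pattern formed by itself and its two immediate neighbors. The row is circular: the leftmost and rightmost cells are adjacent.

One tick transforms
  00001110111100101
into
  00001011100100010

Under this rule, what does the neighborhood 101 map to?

1

At position 7 the neighborhood is 101; the next row has 1 there.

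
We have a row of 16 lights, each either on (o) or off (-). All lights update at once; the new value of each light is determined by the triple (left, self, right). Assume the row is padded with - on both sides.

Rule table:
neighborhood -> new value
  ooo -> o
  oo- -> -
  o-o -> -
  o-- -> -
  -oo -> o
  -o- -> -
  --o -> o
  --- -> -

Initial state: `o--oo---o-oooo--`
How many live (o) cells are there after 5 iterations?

--oo---o--ooo---
-oo---o--ooo----
oo---o--ooo-----
o---o--ooo------
---o--ooo-------
count of o: 4

4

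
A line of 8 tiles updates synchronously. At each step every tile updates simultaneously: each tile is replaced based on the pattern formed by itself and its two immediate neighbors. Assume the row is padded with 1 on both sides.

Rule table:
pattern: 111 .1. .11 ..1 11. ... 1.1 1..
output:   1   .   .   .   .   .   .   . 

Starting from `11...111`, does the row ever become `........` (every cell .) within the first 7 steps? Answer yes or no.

yes

1.....11
.......1
........
all cells are . at step 3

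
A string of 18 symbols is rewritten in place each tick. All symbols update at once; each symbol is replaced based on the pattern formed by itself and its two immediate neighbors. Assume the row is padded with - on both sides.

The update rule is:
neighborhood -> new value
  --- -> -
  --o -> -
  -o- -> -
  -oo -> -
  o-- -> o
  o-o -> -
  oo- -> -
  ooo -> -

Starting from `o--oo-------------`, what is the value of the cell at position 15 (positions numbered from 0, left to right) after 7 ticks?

-

-o---o------------
--o---o-----------
---o---o----------
----o---o---------
-----o---o--------
------o---o-------
-------o---o------
position 15 holds -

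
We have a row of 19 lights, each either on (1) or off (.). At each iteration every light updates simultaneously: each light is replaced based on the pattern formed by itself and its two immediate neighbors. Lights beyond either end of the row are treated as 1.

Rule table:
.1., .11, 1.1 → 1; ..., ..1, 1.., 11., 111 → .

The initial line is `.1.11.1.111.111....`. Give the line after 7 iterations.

1111.1111..11......
....11.....1.......
....1......1.......
....1......1.......  (fixed point — unchanged through iteration 7)

....1......1.......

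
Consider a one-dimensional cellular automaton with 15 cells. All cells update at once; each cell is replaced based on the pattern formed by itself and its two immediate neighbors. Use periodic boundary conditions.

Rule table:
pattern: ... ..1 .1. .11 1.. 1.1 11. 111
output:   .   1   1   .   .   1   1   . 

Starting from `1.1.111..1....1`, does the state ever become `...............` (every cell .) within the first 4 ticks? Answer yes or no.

no

tick 1: 1111..1.11...1.
tick 2: ...1.111.1..111
tick 3: ..111..111.1..1
tick 4: .1..1.1..111.11
tick 4 is .1..1.1..111.11, still not uniform .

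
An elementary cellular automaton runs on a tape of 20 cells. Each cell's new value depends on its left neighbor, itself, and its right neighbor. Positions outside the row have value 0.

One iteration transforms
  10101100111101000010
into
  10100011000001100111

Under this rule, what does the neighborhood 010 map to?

At position 0 the neighborhood is 010; the next row has 1 there.

1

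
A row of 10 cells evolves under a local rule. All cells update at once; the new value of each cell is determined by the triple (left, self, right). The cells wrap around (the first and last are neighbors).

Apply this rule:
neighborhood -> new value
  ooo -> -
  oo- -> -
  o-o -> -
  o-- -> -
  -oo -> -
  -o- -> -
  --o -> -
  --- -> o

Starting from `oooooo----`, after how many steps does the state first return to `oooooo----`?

step 1: -------oo-
step 2: oooooo----

2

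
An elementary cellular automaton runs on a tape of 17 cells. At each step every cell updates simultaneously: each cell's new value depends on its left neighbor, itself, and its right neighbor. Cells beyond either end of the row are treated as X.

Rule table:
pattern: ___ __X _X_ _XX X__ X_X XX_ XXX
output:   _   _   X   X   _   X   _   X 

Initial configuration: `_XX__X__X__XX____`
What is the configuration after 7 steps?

step 1: XX___X__X__X_____
step 2: X____X__X__X_____
step 3: _____X__X__X_____
step 4: _____X__X__X_____  (fixed point — unchanged through step 7)

_____X__X__X_____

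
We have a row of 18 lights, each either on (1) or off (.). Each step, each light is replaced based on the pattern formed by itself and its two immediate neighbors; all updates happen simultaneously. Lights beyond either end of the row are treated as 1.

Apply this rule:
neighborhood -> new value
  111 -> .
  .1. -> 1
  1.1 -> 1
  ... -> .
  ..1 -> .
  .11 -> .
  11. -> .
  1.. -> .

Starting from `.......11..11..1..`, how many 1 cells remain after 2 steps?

1

...............1..
...............1..
count of 1: 1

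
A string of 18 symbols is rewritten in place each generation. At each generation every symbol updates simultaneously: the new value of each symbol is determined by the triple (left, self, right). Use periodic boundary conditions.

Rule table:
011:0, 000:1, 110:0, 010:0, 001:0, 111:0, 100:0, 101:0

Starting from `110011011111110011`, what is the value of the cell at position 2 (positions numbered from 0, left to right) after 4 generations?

000000000000000000
111111111111111111
000000000000000000  (repeats generation 1; period 2)
generation 4: 111111111111111111
position 2 holds 1

1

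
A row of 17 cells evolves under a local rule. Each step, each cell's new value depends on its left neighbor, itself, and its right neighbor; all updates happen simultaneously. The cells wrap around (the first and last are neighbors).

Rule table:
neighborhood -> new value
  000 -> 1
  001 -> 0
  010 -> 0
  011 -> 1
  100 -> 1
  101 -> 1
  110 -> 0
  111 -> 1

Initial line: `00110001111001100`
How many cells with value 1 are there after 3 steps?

11

step 1: 10101101110101011
step 2: 01011011101010111
step 3: 10110111010101110
count of 1: 11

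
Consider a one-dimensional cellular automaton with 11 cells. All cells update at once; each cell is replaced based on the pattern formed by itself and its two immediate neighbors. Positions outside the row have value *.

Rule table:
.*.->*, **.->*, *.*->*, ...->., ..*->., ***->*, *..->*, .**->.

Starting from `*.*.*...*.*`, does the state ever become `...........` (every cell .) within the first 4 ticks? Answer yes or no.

no

******..**.
*******..**
********..*
*********..
tick 4 is *********.., still not uniform .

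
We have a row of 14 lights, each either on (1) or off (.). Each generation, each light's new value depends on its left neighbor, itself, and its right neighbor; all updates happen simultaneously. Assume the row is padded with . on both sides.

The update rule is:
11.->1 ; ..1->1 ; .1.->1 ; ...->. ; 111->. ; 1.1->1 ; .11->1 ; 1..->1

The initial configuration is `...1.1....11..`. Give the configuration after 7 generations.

..11111..1111.
.11...1111..11
1111.11..11111
1..1111111...1
1111.....11.11
1..11...111111
111111.11....1

111111.11....1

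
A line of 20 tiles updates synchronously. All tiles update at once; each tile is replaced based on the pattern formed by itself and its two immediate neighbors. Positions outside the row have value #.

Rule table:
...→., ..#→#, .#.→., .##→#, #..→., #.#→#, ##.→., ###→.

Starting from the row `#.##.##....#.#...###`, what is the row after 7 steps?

....#.#...##..##.##.

.##.##....#.#...##..
##.##....#.#...##..#
..##....#.#...##..##
.##....#.#...##..##.
##....#.#...##..##.#
.....#.#...##..##.##
....#.#...##..##.##.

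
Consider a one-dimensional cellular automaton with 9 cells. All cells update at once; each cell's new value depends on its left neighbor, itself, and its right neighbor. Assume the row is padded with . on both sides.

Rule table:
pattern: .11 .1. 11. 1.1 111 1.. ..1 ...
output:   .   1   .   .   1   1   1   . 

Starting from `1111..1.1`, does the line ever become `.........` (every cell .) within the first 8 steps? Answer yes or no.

.11.111.1
1....1..1
11..11111
..11.111.
.1....1.1
111..11.1
.1.11...1
11...1.11
step 8 is 11...1.11, still not uniform .

no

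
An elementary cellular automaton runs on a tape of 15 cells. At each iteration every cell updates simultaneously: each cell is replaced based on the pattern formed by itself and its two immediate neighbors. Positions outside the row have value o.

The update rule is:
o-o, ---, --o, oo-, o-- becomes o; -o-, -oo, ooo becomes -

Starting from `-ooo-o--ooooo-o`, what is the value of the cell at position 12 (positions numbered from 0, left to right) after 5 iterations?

o--oo-oo----oo-
ooo-oo-ooooo-oo
--oo-oo----oo--
oo-oo-ooooo-ooo
-oo-oo----oo---
position 12 holds -

-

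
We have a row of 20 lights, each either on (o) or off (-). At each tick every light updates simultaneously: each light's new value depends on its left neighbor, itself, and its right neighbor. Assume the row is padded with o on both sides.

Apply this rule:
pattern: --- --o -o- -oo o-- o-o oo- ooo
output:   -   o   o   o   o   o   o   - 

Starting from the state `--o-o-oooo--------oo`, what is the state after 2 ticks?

tick 1: ooooooo--oo------oo-
tick 2: ------oooooo----oooo

------oooooo----oooo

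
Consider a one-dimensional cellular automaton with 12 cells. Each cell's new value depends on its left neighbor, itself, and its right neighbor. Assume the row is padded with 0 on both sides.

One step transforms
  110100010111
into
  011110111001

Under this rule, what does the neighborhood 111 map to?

0

At position 10 the neighborhood is 111; the next row has 0 there.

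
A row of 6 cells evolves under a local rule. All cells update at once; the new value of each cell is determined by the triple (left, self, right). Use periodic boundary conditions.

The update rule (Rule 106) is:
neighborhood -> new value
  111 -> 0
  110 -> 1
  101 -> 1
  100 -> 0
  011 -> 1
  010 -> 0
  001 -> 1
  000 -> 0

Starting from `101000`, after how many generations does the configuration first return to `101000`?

6

010001
100010
000101
001010
010100
101000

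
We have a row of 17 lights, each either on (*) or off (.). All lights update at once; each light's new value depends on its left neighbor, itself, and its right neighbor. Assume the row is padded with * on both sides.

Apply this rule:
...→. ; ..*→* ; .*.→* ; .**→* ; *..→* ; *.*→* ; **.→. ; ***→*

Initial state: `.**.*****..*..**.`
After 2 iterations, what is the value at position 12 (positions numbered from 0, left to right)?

iteration 1: **.*****.******.*
iteration 2: *.*****.******.**
position 12 holds *

*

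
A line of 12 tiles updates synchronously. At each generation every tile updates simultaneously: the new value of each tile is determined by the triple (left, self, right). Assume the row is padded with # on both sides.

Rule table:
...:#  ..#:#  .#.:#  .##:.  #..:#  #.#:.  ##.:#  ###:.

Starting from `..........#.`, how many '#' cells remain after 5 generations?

generation 1: ###########.
generation 2: ..........#.  (repeats generation 0; period 2)
generation 5: ###########.
count of #: 11

11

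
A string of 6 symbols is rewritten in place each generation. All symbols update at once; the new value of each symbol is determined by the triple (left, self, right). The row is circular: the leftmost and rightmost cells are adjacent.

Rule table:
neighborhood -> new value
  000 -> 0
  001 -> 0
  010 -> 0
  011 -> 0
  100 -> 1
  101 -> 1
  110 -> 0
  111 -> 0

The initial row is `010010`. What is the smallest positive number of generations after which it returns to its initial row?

001001
100100
010010

3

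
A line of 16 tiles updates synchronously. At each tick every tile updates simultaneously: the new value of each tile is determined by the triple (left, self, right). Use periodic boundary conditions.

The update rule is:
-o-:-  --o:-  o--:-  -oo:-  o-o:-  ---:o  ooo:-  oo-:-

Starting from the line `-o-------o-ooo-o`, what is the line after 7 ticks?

---ooooo--------

---ooooo--------
oo-------ooooooo
---ooooo--------  (repeats tick 1; period 2)
tick 7: ---ooooo--------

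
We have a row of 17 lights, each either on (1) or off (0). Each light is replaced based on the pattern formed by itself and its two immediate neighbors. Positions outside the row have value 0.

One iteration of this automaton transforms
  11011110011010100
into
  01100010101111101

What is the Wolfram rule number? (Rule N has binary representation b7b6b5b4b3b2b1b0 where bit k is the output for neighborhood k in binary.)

position 4: 111 → 0  (bit 7 = 0)
position 1: 110 → 1  (bit 6 = 1)
position 2: 101 → 1  (bit 5 = 1)
position 7: 100 → 0  (bit 4 = 0)
position 0: 011 → 0  (bit 3 = 0)
position 12: 010 → 1  (bit 2 = 1)
position 8: 001 → 1  (bit 1 = 1)
position 16: 000 → 1  (bit 0 = 1)
bits b7..b0 = 01100111 = 103

103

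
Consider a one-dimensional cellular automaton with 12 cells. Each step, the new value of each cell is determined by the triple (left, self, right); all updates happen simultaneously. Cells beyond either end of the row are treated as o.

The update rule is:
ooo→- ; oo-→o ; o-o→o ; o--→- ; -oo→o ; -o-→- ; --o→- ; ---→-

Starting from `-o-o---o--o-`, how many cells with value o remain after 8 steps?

o-o--------o
oo---------o
-o---------o
o----------o
o----------o  (fixed point — unchanged through step 8)
count of o: 2

2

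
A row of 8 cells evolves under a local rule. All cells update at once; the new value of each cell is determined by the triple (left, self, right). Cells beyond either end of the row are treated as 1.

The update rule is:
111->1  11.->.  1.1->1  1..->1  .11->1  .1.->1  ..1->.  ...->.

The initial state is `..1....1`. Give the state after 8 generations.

generation 1: 1.11...1
generation 2: .11.1..1
generation 3: 11.111.1
generation 4: 1.111.11
generation 5: .111.111
generation 6: 111.1111
generation 7: 11.11111
generation 8: 1.111111

1.111111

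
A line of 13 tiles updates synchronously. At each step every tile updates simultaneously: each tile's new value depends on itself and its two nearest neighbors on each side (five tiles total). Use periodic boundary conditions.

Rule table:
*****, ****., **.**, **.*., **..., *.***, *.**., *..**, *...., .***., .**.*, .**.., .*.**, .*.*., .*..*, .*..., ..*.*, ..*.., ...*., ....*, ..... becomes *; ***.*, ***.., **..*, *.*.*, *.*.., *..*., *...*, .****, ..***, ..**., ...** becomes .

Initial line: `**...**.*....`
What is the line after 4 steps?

..**.******..

.**...**.***.
*.**...****..
*****....*...
..**.******..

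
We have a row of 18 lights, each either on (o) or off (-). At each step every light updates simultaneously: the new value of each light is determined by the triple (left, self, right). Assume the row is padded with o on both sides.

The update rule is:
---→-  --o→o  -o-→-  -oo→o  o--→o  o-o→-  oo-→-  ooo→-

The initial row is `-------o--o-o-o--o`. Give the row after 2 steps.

o-----o-oo-----ooo
-o---o--o-o---oo--

-o---o--o-o---oo--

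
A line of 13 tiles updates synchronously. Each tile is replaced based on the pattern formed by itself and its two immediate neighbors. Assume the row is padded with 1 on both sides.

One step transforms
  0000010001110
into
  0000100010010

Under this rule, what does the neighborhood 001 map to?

At position 4 the neighborhood is 001; the next row has 1 there.

1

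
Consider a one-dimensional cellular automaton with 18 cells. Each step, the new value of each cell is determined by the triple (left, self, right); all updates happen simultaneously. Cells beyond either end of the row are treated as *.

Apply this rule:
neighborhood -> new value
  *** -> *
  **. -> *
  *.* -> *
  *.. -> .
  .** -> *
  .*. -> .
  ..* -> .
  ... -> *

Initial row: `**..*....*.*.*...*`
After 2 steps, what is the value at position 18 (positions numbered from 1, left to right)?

**....**..*.*..*.*
**.**.**...*....**
position 18 holds *

*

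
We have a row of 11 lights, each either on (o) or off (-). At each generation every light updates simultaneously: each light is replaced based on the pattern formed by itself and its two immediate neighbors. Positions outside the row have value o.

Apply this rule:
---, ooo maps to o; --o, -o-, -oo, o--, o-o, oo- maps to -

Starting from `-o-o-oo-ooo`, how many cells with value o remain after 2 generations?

8

---------oo
-ooooooo--o
count of o: 8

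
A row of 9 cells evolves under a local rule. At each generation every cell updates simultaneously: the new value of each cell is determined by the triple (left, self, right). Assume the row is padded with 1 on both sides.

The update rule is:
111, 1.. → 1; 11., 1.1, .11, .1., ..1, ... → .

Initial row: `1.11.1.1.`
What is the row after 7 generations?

..1..1...

.........
1........
.1.......
..1......
1..1.....
.1..1....
..1..1...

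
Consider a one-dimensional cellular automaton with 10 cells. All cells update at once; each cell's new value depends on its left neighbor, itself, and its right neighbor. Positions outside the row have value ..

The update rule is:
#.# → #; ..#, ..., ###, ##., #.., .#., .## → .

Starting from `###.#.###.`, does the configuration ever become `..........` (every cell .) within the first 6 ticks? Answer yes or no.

yes

...#.#....
....#.....
..........
all cells are . at tick 3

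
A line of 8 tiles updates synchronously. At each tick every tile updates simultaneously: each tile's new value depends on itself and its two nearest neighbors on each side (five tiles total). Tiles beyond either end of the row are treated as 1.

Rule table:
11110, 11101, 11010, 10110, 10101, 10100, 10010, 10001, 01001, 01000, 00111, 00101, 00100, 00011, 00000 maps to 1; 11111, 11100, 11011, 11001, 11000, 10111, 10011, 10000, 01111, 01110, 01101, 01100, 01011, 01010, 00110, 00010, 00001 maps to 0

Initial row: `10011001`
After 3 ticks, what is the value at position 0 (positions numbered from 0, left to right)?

tick 1: 00000001
tick 2: 00111011
tick 3: 00101000
position 0 holds 0

0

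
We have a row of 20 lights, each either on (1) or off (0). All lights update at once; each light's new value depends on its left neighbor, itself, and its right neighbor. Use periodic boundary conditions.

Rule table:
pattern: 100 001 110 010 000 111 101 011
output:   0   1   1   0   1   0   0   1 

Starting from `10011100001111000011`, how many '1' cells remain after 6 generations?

generation 1: 10110101111001011110
generation 2: 00110001001010010010
generation 3: 11110110010000100100
generation 4: 10010110100111001001
generation 5: 10100110001101010011
generation 6: 10001110111100000110
count of 1: 10

10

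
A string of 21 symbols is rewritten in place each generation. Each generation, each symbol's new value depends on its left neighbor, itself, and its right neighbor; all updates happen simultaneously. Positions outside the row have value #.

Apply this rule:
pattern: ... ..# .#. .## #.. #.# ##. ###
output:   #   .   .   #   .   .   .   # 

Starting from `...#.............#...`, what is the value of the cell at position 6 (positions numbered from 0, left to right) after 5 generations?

#

.#...###########...#.
...#.##########..#...
.#...#########.....#.
...#.########..###...
.#...#######...##..#.
position 6 holds #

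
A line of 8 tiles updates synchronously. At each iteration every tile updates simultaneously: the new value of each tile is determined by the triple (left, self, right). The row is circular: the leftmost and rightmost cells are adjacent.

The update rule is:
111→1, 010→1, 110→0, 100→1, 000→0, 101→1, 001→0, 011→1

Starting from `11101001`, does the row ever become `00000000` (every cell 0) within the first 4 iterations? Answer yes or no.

11011101
10111011
01110111
11101110
iteration 4 is 11101110, still not uniform 0

no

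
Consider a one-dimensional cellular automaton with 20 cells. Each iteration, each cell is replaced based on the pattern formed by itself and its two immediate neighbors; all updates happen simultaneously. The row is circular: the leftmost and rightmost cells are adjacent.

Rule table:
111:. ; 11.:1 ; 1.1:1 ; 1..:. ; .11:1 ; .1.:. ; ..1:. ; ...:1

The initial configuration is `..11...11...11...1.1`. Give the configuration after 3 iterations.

..11.1.11.1.11.1..1.
1.111.1111.1111.....
.11.111..111..1.111.

.11.111..111..1.111.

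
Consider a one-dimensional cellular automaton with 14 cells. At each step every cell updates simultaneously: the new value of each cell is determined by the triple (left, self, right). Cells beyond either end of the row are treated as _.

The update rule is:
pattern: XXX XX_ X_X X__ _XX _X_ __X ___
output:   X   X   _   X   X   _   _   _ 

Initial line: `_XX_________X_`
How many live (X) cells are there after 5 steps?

step 1: _XXX_________X
step 2: _XXXX_________
step 3: _XXXXX________
step 4: _XXXXXX_______
step 5: _XXXXXXX______
count of X: 7

7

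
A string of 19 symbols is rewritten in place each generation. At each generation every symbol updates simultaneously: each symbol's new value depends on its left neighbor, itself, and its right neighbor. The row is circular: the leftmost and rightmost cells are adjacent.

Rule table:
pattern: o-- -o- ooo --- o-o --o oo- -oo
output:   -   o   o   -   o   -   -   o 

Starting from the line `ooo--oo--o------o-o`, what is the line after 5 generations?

oo---o---o------ooo
o----o---o------ooo
-----o---o------ooo
-----o---o------oo-
-----o---o------o--

-----o---o------o--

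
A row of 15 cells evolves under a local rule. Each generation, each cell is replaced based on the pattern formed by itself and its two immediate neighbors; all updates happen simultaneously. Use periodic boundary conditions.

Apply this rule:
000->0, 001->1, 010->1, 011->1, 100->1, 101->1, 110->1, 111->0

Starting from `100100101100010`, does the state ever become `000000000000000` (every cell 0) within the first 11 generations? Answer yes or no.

111111111110111
000000000011100
000000000110110
000000001111111
100000011000001
110000111100011
011001100110110
111111111111111
000000000000000
all cells are 0 at generation 9

yes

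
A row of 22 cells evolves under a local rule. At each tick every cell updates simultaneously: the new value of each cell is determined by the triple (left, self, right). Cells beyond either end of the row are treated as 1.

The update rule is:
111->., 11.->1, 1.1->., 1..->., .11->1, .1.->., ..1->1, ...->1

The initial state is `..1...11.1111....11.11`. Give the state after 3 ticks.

.1111.1..11..1..11..11

.1..1111.1..1.11111.1.
...11..1...1..1...1...
.1111.1..11..1..11..11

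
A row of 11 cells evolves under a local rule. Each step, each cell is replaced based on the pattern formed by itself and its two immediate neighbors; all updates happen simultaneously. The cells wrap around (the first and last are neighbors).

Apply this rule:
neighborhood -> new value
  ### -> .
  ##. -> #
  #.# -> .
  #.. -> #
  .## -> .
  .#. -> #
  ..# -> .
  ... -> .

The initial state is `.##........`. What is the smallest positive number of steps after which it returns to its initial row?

11

..##.......
...##......
....##.....
.....##....
......##...
.......##..
........##.
.........##
#.........#
##.........
.##........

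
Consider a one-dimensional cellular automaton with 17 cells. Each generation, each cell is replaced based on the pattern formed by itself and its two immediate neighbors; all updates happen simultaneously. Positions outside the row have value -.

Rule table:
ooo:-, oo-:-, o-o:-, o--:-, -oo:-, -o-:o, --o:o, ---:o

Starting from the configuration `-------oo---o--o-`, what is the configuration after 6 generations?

----------oo-----

generation 1: ooooooo---ooo-oo-
generation 2: --------oo-------
generation 3: oooooooo---oooooo
generation 4: ---------oo------
generation 5: ooooooooo---ooooo
generation 6: ----------oo-----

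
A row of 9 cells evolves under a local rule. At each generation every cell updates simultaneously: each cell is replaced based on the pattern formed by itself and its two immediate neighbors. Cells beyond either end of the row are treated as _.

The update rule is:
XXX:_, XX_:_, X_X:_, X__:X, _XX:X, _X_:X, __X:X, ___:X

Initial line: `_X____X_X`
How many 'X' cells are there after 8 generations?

1

XXXXXXX_X
X_______X
XXXXXXXXX
X________
XXXXXXXXX  (repeats generation 3; period 2)
generation 8: X________
count of X: 1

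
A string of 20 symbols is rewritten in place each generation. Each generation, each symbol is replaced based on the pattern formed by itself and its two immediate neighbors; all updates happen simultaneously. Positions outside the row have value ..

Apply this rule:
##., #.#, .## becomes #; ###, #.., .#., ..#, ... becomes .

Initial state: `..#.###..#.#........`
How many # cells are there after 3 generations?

...##.#...#.........
...###..............
...#.#..............
count of #: 2

2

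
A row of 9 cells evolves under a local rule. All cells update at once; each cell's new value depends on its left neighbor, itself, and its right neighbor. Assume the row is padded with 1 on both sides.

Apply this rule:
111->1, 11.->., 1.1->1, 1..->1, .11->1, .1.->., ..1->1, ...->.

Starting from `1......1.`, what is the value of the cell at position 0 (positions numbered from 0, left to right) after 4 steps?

1

.1....1.1
1.1..1.11
.1.11.111
1.11.1111
position 0 holds 1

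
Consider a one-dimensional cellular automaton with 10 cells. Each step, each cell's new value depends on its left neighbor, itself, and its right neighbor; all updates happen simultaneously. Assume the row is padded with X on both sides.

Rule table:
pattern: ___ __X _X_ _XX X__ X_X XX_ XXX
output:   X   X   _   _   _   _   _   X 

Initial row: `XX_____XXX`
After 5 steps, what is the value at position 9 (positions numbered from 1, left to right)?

X__XXXX_XX
__X_XX___X
_X_____XX_
___XXXX___
_XX_XX__XX
position 9 holds X

X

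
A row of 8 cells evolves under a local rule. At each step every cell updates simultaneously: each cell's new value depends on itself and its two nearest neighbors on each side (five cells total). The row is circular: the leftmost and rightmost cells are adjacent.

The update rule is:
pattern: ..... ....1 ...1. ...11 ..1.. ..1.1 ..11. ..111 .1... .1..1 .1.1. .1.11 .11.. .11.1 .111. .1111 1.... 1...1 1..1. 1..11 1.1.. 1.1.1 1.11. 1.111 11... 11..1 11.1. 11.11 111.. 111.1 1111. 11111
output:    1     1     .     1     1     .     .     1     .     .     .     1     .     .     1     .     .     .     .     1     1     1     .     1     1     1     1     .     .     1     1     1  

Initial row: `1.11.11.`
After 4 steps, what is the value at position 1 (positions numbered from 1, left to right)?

1

11.....1
1.1.1111
11111.11
11111.1.
position 1 holds 1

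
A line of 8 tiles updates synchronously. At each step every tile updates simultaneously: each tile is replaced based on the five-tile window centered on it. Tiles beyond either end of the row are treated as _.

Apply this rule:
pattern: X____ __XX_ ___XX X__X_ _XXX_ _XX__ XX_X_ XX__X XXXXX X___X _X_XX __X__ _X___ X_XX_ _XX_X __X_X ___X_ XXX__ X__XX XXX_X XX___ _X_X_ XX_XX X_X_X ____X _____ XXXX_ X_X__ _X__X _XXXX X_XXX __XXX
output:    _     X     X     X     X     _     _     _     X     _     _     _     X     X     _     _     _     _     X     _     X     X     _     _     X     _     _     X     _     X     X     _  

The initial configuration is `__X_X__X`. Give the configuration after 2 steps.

step 1: X__XX_X_
step 2: __XX__XX

__XX__XX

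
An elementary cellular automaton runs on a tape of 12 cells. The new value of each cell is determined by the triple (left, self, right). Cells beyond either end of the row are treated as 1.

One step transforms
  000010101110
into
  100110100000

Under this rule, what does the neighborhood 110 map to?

At position 10 the neighborhood is 110; the next row has 0 there.

0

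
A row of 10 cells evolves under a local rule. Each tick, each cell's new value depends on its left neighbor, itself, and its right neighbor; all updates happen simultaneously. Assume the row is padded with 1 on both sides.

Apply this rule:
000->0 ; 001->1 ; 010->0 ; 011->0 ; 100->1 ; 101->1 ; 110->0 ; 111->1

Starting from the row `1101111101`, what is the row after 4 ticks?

0101010101

tick 1: 1010111010
tick 2: 0101010101
tick 3: 1010101010
tick 4: 0101010101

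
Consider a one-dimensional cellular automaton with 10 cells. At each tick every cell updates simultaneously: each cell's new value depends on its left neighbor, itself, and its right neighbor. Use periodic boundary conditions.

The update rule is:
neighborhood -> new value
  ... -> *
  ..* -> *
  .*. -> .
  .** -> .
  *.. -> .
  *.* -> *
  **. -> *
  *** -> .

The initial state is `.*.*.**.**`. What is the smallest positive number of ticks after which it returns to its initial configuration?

10

*.*.*.**.*
**.*.*.**.
.**.*.*.**
*.**.*.*.*
**.**.*.*.
.**.**.*.*
*.**.**.*.
.*.**.**.*
*.*.**.**.
.*.*.**.**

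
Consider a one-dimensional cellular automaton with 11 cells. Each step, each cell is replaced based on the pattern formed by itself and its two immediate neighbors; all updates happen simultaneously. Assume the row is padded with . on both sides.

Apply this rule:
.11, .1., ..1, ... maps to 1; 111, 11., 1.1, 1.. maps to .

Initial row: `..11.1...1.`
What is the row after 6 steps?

1.1.1...11.

step 1: 111..1.111.
step 2: 1...11.1...
step 3: 1.111..1.11
step 4: 1.1...11.1.
step 5: 1.1.111..1.
step 6: 1.1.1...11.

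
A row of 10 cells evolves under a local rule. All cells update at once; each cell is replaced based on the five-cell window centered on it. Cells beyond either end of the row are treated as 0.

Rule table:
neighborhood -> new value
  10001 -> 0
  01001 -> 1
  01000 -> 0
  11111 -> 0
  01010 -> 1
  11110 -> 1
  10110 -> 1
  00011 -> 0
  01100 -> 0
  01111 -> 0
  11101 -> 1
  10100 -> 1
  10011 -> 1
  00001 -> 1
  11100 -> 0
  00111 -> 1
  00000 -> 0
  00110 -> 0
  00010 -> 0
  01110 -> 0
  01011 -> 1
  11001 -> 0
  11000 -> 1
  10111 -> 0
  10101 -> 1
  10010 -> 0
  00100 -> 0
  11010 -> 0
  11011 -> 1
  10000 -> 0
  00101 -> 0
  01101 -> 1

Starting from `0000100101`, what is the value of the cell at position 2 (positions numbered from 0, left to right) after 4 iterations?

1

iteration 1: 0010010011
iteration 2: 1001001100
iteration 3: 0100110010
iteration 4: 0011000000
position 2 holds 1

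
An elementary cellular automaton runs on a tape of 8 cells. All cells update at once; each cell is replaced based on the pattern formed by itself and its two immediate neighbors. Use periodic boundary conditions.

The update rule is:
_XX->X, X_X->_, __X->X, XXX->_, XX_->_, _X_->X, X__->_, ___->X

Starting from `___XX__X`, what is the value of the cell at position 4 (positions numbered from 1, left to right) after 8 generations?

X

generation 1: _XXX__XX
generation 2: _X___XX_
generation 3: XX_XXX__
generation 4: X__X___X
generation 5: __XX_XXX
generation 6: _XX__X__
generation 7: XX__XX_X
generation 8: ___XX__X
position 4 holds X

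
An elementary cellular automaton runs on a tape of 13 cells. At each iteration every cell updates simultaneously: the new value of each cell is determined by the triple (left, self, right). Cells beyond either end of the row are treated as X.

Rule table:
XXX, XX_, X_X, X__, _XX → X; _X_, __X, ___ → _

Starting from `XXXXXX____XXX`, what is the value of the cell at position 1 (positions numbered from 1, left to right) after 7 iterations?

X

XXXXXXX___XXX
XXXXXXXX__XXX
XXXXXXXXX_XXX
XXXXXXXXXXXXX
XXXXXXXXXXXXX  (fixed point — unchanged through iteration 7)
position 1 holds X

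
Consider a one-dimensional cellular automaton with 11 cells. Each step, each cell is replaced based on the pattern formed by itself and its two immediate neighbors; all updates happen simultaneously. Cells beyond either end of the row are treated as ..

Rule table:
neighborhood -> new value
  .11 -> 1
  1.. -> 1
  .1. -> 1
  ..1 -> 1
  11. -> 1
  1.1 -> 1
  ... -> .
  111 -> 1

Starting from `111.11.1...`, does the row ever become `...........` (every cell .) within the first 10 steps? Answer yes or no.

no

step 1: 111111111..
step 2: 1111111111.
step 3: 11111111111
step 4: 11111111111  (fixed point — unchanged through step 10)
step 10 is 11111111111, still not uniform .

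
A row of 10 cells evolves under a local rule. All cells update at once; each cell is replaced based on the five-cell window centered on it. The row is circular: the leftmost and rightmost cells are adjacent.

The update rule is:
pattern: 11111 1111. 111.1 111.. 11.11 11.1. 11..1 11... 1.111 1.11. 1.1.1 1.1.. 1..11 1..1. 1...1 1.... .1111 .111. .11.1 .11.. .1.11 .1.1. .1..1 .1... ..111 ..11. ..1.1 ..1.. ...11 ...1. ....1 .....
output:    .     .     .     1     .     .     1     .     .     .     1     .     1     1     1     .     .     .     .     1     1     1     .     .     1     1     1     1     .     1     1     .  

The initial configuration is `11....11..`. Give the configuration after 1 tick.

11..1.1111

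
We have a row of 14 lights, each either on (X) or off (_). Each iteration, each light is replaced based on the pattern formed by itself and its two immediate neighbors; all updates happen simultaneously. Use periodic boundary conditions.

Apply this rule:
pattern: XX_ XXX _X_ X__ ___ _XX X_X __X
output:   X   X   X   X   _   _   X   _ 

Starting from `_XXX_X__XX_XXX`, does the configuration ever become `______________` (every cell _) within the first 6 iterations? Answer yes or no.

no

X_XXXXX__XX_XX
XX_XXXXX__XX_X
XXX_XXXXX__XX_
_XXX_XXXXX__XX
X_XXX_XXXXX__X
XX_XXX_XXXXX__
iteration 6 is XX_XXX_XXXXX__, still not uniform _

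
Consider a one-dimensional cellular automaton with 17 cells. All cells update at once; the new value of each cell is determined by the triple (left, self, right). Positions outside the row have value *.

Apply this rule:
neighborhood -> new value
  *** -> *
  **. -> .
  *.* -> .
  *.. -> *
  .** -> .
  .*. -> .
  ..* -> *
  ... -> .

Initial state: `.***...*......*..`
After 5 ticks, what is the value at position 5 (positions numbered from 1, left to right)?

*

tick 1: ..*.*.*.*....*.**
tick 2: **.......*..*...*
tick 3: *.*.....*.**.*.*.
tick 4: ...*...*.........
tick 5: *.*.*.*.*.......*
position 5 holds *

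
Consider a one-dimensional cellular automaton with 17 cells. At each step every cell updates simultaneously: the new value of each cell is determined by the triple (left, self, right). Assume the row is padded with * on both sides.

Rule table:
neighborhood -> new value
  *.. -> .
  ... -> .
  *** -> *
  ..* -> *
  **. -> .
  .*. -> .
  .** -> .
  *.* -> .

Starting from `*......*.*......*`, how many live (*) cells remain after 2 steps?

2

step 1: ......*........*.
step 2: .....*........*..
count of *: 2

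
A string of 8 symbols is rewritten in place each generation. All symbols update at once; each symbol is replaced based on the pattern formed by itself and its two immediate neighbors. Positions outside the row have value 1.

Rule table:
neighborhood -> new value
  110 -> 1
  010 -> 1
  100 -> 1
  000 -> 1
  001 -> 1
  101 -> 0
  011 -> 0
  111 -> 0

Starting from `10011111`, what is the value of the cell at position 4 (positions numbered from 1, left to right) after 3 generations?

0

11100000
00111111
11000000
position 4 holds 0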